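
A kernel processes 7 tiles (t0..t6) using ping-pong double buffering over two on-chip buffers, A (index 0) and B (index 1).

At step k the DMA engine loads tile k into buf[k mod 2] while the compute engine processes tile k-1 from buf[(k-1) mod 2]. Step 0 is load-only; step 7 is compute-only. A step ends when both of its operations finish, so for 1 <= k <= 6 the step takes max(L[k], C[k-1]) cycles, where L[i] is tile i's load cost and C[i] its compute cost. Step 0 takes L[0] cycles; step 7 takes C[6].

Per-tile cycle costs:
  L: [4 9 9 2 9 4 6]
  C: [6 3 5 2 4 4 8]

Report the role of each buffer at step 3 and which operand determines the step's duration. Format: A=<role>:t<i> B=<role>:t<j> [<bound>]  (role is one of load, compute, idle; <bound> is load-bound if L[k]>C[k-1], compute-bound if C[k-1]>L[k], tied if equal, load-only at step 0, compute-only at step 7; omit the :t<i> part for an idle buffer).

step 3: A=compute:t2 B=load:t3 [compute-bound]

[0] DMA t0→A (4c) ∥ CU idle ⇒ 4c, clock 4
[1] DMA t1→B (9c) ∥ CU A:t0 (6c) ⇒ 9c, clock 13
[2] DMA t2→A (9c) ∥ CU B:t1 (3c) ⇒ 9c, clock 22
[3] DMA t3→B (2c) ∥ CU A:t2 (5c) ⇒ 5c, clock 27
[4] DMA t4→A (9c) ∥ CU B:t3 (2c) ⇒ 9c, clock 36
[5] DMA t5→B (4c) ∥ CU A:t4 (4c) ⇒ 4c, clock 40
[6] DMA t6→A (6c) ∥ CU B:t5 (4c) ⇒ 6c, clock 46
[7] DMA idle ∥ CU A:t6 (8c) ⇒ 8c, clock 54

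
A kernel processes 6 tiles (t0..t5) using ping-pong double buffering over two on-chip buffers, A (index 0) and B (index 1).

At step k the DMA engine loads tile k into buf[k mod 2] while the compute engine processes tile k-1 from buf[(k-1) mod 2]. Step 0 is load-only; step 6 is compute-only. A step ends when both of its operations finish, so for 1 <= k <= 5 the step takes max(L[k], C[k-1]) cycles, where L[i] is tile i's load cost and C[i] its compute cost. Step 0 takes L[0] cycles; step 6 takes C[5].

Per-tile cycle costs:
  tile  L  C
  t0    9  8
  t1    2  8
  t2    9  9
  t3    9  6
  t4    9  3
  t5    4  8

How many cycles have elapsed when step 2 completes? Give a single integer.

end_cycle[2] = 26

[0] DMA t0→A (9c) ∥ CU idle ⇒ 9c, clock 9
[1] DMA t1→B (2c) ∥ CU A:t0 (8c) ⇒ 8c, clock 17
[2] DMA t2→A (9c) ∥ CU B:t1 (8c) ⇒ 9c, clock 26
[3] DMA t3→B (9c) ∥ CU A:t2 (9c) ⇒ 9c, clock 35
[4] DMA t4→A (9c) ∥ CU B:t3 (6c) ⇒ 9c, clock 44
[5] DMA t5→B (4c) ∥ CU A:t4 (3c) ⇒ 4c, clock 48
[6] DMA idle ∥ CU B:t5 (8c) ⇒ 8c, clock 56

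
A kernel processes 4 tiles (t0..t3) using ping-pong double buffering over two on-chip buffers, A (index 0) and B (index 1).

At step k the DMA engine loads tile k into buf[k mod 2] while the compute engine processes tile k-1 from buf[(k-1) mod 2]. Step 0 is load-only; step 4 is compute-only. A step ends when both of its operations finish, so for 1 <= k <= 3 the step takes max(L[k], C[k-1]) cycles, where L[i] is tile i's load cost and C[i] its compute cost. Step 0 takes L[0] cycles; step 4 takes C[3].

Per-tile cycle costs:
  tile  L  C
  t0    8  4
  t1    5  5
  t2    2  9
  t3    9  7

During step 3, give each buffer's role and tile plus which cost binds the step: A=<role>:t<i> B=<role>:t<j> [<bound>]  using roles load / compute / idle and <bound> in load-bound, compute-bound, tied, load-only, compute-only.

step 3: A=compute:t2 B=load:t3 [tied]

k=0 load=t0/8c comp=- wait=8 total=8
k=1 load=t1/5c comp=t0/4c wait=5 total=13
k=2 load=t2/2c comp=t1/5c wait=5 total=18
k=3 load=t3/9c comp=t2/9c wait=9 total=27
k=4 load=- comp=t3/7c wait=7 total=34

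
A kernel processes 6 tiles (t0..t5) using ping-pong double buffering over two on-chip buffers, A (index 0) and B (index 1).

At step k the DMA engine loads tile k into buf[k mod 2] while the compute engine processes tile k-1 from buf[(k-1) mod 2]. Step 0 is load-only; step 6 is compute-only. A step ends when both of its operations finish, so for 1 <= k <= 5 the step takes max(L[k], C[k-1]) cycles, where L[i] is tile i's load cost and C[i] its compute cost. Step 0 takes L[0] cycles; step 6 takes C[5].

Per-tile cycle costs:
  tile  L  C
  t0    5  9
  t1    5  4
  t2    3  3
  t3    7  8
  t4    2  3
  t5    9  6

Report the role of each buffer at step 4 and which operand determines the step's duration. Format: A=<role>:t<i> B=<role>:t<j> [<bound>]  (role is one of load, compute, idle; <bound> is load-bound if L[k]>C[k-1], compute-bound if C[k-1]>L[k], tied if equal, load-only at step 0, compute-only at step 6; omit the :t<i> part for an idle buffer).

step 4: A=load:t4 B=compute:t3 [compute-bound]

  0. 5=5c; end=5; A:t0 B:-
  1. max(5,9)=9c; end=14; A:t0 B:t1
  2. max(3,4)=4c; end=18; A:t2 B:t1
  3. max(7,3)=7c; end=25; A:t2 B:t3
  4. max(2,8)=8c; end=33; A:t4 B:t3
  5. max(9,3)=9c; end=42; A:t4 B:t5
  6. 6=6c; end=48; A:t4 B:t5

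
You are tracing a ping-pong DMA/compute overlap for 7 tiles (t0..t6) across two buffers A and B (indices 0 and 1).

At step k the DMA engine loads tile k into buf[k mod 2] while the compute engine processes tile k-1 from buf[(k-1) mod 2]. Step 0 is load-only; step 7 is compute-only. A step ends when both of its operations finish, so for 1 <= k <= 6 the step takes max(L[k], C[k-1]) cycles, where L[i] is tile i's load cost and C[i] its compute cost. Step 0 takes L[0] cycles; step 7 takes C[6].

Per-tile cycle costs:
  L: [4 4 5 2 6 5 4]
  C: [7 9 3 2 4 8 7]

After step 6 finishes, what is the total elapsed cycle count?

end_cycle[6] = 42

[0] DMA t0→A (4c) ∥ CU idle ⇒ 4c, clock 4
[1] DMA t1→B (4c) ∥ CU A:t0 (7c) ⇒ 7c, clock 11
[2] DMA t2→A (5c) ∥ CU B:t1 (9c) ⇒ 9c, clock 20
[3] DMA t3→B (2c) ∥ CU A:t2 (3c) ⇒ 3c, clock 23
[4] DMA t4→A (6c) ∥ CU B:t3 (2c) ⇒ 6c, clock 29
[5] DMA t5→B (5c) ∥ CU A:t4 (4c) ⇒ 5c, clock 34
[6] DMA t6→A (4c) ∥ CU B:t5 (8c) ⇒ 8c, clock 42
[7] DMA idle ∥ CU A:t6 (7c) ⇒ 7c, clock 49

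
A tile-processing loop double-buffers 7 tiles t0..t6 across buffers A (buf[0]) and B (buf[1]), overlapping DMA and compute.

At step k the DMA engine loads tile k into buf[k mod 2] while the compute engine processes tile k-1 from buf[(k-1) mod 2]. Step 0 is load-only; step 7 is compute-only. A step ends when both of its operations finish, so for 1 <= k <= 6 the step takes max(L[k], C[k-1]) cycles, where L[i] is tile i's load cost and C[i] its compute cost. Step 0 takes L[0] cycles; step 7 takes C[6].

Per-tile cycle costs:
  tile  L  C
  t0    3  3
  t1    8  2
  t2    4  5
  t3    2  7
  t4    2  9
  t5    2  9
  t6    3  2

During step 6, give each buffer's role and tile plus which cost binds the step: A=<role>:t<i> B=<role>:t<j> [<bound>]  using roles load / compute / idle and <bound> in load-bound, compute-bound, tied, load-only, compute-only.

step 6: A=load:t6 B=compute:t5 [compute-bound]

[0] DMA t0→A (3c) ∥ CU idle ⇒ 3c, clock 3
[1] DMA t1→B (8c) ∥ CU A:t0 (3c) ⇒ 8c, clock 11
[2] DMA t2→A (4c) ∥ CU B:t1 (2c) ⇒ 4c, clock 15
[3] DMA t3→B (2c) ∥ CU A:t2 (5c) ⇒ 5c, clock 20
[4] DMA t4→A (2c) ∥ CU B:t3 (7c) ⇒ 7c, clock 27
[5] DMA t5→B (2c) ∥ CU A:t4 (9c) ⇒ 9c, clock 36
[6] DMA t6→A (3c) ∥ CU B:t5 (9c) ⇒ 9c, clock 45
[7] DMA idle ∥ CU A:t6 (2c) ⇒ 2c, clock 47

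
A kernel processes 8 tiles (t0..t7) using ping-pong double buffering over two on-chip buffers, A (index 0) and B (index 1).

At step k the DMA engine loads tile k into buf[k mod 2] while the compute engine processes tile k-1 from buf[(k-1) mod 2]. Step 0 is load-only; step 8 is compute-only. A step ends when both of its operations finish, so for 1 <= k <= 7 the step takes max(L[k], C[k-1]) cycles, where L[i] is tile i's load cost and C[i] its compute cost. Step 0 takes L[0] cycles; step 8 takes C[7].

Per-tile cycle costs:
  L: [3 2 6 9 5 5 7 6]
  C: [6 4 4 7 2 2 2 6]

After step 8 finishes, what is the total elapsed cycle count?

end_cycle[8] = 55

k=0 load=t0/3c comp=- wait=3 total=3
k=1 load=t1/2c comp=t0/6c wait=6 total=9
k=2 load=t2/6c comp=t1/4c wait=6 total=15
k=3 load=t3/9c comp=t2/4c wait=9 total=24
k=4 load=t4/5c comp=t3/7c wait=7 total=31
k=5 load=t5/5c comp=t4/2c wait=5 total=36
k=6 load=t6/7c comp=t5/2c wait=7 total=43
k=7 load=t7/6c comp=t6/2c wait=6 total=49
k=8 load=- comp=t7/6c wait=6 total=55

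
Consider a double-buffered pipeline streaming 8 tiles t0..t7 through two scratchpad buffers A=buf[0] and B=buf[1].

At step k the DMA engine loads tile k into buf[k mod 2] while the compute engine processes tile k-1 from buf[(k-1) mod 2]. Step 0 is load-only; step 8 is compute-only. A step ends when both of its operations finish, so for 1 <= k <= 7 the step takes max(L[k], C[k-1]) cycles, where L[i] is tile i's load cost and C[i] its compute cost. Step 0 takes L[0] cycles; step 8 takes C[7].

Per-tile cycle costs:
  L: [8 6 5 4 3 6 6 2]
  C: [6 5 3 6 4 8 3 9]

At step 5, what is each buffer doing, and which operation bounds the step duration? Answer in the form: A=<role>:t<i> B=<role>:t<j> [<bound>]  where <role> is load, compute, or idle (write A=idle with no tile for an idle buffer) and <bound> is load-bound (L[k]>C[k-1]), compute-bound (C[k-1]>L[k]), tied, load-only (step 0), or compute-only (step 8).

step 5: A=compute:t4 B=load:t5 [load-bound]

k=0 load=t0/8c comp=- wait=8 total=8
k=1 load=t1/6c comp=t0/6c wait=6 total=14
k=2 load=t2/5c comp=t1/5c wait=5 total=19
k=3 load=t3/4c comp=t2/3c wait=4 total=23
k=4 load=t4/3c comp=t3/6c wait=6 total=29
k=5 load=t5/6c comp=t4/4c wait=6 total=35
k=6 load=t6/6c comp=t5/8c wait=8 total=43
k=7 load=t7/2c comp=t6/3c wait=3 total=46
k=8 load=- comp=t7/9c wait=9 total=55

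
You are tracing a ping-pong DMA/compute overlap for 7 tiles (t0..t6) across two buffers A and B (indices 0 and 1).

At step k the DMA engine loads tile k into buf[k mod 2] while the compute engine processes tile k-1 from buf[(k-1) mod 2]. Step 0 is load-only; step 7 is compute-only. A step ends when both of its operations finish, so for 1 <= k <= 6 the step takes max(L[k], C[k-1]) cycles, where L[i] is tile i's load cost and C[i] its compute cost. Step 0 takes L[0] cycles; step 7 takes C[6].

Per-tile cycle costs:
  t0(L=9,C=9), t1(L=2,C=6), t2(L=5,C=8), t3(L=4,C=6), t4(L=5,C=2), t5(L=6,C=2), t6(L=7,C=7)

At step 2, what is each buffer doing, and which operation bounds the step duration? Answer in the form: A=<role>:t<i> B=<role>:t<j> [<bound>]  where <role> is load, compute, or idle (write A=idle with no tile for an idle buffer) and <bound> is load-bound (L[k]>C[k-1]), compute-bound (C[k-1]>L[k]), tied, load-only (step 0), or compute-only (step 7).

step 0: L[0]=9 → dur=9, Σ=9 | A=load:t0 B=idle [load-only]
step 1: L[1]=2 C[0]=9 → dur=9, Σ=18 | A=compute:t0 B=load:t1 [compute-bound]
step 2: L[2]=5 C[1]=6 → dur=6, Σ=24 | A=load:t2 B=compute:t1 [compute-bound]
step 3: L[3]=4 C[2]=8 → dur=8, Σ=32 | A=compute:t2 B=load:t3 [compute-bound]
step 4: L[4]=5 C[3]=6 → dur=6, Σ=38 | A=load:t4 B=compute:t3 [compute-bound]
step 5: L[5]=6 C[4]=2 → dur=6, Σ=44 | A=compute:t4 B=load:t5 [load-bound]
step 6: L[6]=7 C[5]=2 → dur=7, Σ=51 | A=load:t6 B=compute:t5 [load-bound]
step 7: C[6]=7 → dur=7, Σ=58 | A=compute:t6 B=idle [compute-only]

step 2: A=load:t2 B=compute:t1 [compute-bound]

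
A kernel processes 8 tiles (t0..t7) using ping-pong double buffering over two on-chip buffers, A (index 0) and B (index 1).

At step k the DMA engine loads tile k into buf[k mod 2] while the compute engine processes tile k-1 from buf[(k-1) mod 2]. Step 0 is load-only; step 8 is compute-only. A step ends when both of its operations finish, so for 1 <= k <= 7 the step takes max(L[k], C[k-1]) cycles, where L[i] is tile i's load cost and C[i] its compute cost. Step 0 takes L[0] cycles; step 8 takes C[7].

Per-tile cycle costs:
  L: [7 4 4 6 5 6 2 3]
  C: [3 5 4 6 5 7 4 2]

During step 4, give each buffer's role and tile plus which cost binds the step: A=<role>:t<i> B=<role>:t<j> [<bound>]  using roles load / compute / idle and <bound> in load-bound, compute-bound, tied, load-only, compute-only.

step 4: A=load:t4 B=compute:t3 [compute-bound]

[0] DMA t0→A (7c) ∥ CU idle ⇒ 7c, clock 7
[1] DMA t1→B (4c) ∥ CU A:t0 (3c) ⇒ 4c, clock 11
[2] DMA t2→A (4c) ∥ CU B:t1 (5c) ⇒ 5c, clock 16
[3] DMA t3→B (6c) ∥ CU A:t2 (4c) ⇒ 6c, clock 22
[4] DMA t4→A (5c) ∥ CU B:t3 (6c) ⇒ 6c, clock 28
[5] DMA t5→B (6c) ∥ CU A:t4 (5c) ⇒ 6c, clock 34
[6] DMA t6→A (2c) ∥ CU B:t5 (7c) ⇒ 7c, clock 41
[7] DMA t7→B (3c) ∥ CU A:t6 (4c) ⇒ 4c, clock 45
[8] DMA idle ∥ CU B:t7 (2c) ⇒ 2c, clock 47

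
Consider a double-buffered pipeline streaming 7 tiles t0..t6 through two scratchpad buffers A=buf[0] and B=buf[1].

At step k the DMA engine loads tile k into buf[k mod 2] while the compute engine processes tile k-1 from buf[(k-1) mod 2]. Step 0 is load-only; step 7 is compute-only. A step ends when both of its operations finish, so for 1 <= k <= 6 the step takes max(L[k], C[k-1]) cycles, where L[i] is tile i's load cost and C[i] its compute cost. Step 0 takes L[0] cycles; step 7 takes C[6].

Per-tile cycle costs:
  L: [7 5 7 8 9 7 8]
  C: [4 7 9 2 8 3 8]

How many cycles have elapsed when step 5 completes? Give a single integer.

k=0 load=t0/7c comp=- wait=7 total=7
k=1 load=t1/5c comp=t0/4c wait=5 total=12
k=2 load=t2/7c comp=t1/7c wait=7 total=19
k=3 load=t3/8c comp=t2/9c wait=9 total=28
k=4 load=t4/9c comp=t3/2c wait=9 total=37
k=5 load=t5/7c comp=t4/8c wait=8 total=45
k=6 load=t6/8c comp=t5/3c wait=8 total=53
k=7 load=- comp=t6/8c wait=8 total=61

end_cycle[5] = 45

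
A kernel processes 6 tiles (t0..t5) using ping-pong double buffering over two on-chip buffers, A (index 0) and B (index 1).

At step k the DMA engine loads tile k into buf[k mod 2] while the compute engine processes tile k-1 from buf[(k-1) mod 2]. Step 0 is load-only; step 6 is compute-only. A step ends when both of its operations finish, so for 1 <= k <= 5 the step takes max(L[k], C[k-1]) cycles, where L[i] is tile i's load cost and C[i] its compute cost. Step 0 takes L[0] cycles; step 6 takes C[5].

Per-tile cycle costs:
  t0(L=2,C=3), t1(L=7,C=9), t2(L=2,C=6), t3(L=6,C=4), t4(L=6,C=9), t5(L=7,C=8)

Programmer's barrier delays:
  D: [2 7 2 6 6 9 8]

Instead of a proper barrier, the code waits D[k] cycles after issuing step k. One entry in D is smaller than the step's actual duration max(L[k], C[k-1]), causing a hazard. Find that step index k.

hazard at step 2

k=0 barrier L[0]=2→2c, D[0]=2 ok
k=1 barrier max(L[1]=7,C[0]=3)→7c, D[1]=7 ok
k=2 barrier max(L[2]=2,C[1]=9)→9c, D[2]=2 SHORT
k=3 barrier max(L[3]=6,C[2]=6)→6c, D[3]=6 ok
k=4 barrier max(L[4]=6,C[3]=4)→6c, D[4]=6 ok
k=5 barrier max(L[5]=7,C[4]=9)→9c, D[5]=9 ok
k=6 barrier C[5]=8→8c, D[6]=8 ok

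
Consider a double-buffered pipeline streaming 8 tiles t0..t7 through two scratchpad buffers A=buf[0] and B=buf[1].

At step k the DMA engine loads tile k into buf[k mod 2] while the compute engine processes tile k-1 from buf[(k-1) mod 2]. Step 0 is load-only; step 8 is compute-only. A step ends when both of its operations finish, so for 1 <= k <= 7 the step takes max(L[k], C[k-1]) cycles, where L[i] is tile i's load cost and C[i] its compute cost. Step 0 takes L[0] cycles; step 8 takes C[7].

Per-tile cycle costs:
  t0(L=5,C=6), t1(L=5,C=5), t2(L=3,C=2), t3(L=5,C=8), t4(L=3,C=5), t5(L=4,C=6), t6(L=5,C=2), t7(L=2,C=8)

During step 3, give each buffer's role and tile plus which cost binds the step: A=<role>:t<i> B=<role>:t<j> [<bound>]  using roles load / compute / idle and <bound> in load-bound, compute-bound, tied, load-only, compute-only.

step 3: A=compute:t2 B=load:t3 [load-bound]

k=0 load=t0/5c comp=- wait=5 total=5
k=1 load=t1/5c comp=t0/6c wait=6 total=11
k=2 load=t2/3c comp=t1/5c wait=5 total=16
k=3 load=t3/5c comp=t2/2c wait=5 total=21
k=4 load=t4/3c comp=t3/8c wait=8 total=29
k=5 load=t5/4c comp=t4/5c wait=5 total=34
k=6 load=t6/5c comp=t5/6c wait=6 total=40
k=7 load=t7/2c comp=t6/2c wait=2 total=42
k=8 load=- comp=t7/8c wait=8 total=50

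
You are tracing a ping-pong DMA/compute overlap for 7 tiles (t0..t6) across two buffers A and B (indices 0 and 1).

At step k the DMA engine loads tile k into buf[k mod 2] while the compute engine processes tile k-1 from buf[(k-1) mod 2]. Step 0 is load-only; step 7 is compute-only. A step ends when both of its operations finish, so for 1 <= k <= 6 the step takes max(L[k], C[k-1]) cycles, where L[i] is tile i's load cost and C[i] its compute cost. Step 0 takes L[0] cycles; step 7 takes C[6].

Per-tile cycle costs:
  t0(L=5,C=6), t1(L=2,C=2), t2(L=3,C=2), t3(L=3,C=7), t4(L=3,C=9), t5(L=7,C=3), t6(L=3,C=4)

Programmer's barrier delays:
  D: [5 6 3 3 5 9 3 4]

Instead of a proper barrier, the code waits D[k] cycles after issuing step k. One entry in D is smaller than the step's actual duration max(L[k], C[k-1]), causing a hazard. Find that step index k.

hazard at step 4

k=0 barrier L[0]=5→5c, D[0]=5 ok
k=1 barrier max(L[1]=2,C[0]=6)→6c, D[1]=6 ok
k=2 barrier max(L[2]=3,C[1]=2)→3c, D[2]=3 ok
k=3 barrier max(L[3]=3,C[2]=2)→3c, D[3]=3 ok
k=4 barrier max(L[4]=3,C[3]=7)→7c, D[4]=5 SHORT
k=5 barrier max(L[5]=7,C[4]=9)→9c, D[5]=9 ok
k=6 barrier max(L[6]=3,C[5]=3)→3c, D[6]=3 ok
k=7 barrier C[6]=4→4c, D[7]=4 ok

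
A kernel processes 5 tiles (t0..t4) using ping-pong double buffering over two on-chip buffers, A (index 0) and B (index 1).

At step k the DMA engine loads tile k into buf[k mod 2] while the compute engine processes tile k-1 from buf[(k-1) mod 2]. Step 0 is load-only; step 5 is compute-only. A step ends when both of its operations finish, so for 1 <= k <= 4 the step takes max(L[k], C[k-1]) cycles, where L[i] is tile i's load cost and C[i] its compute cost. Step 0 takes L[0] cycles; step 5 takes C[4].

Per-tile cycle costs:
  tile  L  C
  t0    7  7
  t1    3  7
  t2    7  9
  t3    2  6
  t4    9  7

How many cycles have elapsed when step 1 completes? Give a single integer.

end_cycle[1] = 14

[0] DMA t0→A (7c) ∥ CU idle ⇒ 7c, clock 7
[1] DMA t1→B (3c) ∥ CU A:t0 (7c) ⇒ 7c, clock 14
[2] DMA t2→A (7c) ∥ CU B:t1 (7c) ⇒ 7c, clock 21
[3] DMA t3→B (2c) ∥ CU A:t2 (9c) ⇒ 9c, clock 30
[4] DMA t4→A (9c) ∥ CU B:t3 (6c) ⇒ 9c, clock 39
[5] DMA idle ∥ CU A:t4 (7c) ⇒ 7c, clock 46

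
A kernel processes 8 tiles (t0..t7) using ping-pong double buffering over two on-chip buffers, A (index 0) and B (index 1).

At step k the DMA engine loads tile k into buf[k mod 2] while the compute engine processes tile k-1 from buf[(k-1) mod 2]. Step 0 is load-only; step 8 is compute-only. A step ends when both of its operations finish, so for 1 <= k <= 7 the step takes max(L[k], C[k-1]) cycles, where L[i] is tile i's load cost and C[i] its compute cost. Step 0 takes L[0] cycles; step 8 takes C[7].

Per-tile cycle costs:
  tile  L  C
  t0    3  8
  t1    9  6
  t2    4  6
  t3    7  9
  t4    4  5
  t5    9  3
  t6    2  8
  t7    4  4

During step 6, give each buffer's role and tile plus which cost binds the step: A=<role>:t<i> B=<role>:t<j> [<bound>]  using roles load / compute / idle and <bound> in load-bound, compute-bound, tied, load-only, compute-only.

k=0 load=t0/3c comp=- wait=3 total=3
k=1 load=t1/9c comp=t0/8c wait=9 total=12
k=2 load=t2/4c comp=t1/6c wait=6 total=18
k=3 load=t3/7c comp=t2/6c wait=7 total=25
k=4 load=t4/4c comp=t3/9c wait=9 total=34
k=5 load=t5/9c comp=t4/5c wait=9 total=43
k=6 load=t6/2c comp=t5/3c wait=3 total=46
k=7 load=t7/4c comp=t6/8c wait=8 total=54
k=8 load=- comp=t7/4c wait=4 total=58

step 6: A=load:t6 B=compute:t5 [compute-bound]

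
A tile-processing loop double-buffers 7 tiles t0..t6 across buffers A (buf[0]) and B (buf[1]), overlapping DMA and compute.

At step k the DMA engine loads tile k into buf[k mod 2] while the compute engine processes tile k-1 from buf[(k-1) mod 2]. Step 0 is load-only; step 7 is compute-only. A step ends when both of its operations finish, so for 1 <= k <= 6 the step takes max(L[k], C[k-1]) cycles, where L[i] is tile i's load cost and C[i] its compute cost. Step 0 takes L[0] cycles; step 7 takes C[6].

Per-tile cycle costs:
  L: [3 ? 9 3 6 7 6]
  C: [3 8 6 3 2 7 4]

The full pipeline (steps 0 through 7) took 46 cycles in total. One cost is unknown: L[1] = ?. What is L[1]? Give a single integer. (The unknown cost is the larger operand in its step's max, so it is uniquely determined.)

step 0 = dur = L[0]=3 = 3
step 1 = dur = max(L[1]=?, C[0]=3) = L[1]  (unknown; binding)
step 2 = dur = max(L[2]=9, C[1]=8) = 9
step 3 = dur = max(L[3]=3, C[2]=6) = 6
step 4 = dur = max(L[4]=6, C[3]=3) = 6
step 5 = dur = max(L[5]=7, C[4]=2) = 7
step 6 = dur = max(L[6]=6, C[5]=7) = 7
step 7 = dur = C[6]=4 = 4
sum of known step durations = 42
dur[1] = total - known = 46 - 42 = 4
L[1] is the binding max in step 1, so L[1] = dur[1] = 4

L[1] = 4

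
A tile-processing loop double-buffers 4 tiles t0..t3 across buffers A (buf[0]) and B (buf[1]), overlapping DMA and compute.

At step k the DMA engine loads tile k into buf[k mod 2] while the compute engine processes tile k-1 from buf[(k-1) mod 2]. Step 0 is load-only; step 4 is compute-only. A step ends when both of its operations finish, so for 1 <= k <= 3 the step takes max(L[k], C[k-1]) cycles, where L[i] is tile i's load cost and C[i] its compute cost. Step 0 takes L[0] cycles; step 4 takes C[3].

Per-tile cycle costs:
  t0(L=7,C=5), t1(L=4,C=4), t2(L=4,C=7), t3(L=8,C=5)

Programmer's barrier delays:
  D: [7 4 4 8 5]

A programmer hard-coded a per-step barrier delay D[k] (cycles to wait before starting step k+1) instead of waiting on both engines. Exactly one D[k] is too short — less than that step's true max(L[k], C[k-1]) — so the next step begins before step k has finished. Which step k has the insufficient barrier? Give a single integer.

[0] required=L[0]=7=7 vs D=7 ok
[1] required=max(L[1]=4,C[0]=5)=5 vs D=4 SHORT
[2] required=max(L[2]=4,C[1]=4)=4 vs D=4 ok
[3] required=max(L[3]=8,C[2]=7)=8 vs D=8 ok
[4] required=C[3]=5=5 vs D=5 ok

hazard at step 1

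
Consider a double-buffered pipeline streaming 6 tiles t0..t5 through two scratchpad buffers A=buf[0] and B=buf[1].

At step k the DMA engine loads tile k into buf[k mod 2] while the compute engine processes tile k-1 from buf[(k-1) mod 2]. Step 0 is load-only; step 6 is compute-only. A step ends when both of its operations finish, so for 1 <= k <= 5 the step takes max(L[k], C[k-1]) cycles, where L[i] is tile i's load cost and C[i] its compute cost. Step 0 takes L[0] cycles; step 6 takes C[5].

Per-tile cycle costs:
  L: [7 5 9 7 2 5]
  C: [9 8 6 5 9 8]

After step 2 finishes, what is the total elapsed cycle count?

end_cycle[2] = 25

[0] DMA t0→A (7c) ∥ CU idle ⇒ 7c, clock 7
[1] DMA t1→B (5c) ∥ CU A:t0 (9c) ⇒ 9c, clock 16
[2] DMA t2→A (9c) ∥ CU B:t1 (8c) ⇒ 9c, clock 25
[3] DMA t3→B (7c) ∥ CU A:t2 (6c) ⇒ 7c, clock 32
[4] DMA t4→A (2c) ∥ CU B:t3 (5c) ⇒ 5c, clock 37
[5] DMA t5→B (5c) ∥ CU A:t4 (9c) ⇒ 9c, clock 46
[6] DMA idle ∥ CU B:t5 (8c) ⇒ 8c, clock 54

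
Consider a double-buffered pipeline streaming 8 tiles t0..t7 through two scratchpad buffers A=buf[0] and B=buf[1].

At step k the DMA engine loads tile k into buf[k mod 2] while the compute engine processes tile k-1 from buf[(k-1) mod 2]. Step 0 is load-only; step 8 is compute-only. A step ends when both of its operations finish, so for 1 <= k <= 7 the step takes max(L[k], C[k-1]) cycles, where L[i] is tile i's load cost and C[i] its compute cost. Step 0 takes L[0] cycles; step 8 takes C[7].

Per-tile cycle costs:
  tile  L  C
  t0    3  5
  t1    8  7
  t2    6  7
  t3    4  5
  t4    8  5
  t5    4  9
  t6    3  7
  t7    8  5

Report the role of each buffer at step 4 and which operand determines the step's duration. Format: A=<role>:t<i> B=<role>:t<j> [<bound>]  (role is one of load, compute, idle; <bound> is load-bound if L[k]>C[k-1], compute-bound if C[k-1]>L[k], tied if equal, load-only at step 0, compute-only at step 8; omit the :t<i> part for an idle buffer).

  0. 3=3c; end=3; A:t0 B:-
  1. max(8,5)=8c; end=11; A:t0 B:t1
  2. max(6,7)=7c; end=18; A:t2 B:t1
  3. max(4,7)=7c; end=25; A:t2 B:t3
  4. max(8,5)=8c; end=33; A:t4 B:t3
  5. max(4,5)=5c; end=38; A:t4 B:t5
  6. max(3,9)=9c; end=47; A:t6 B:t5
  7. max(8,7)=8c; end=55; A:t6 B:t7
  8. 5=5c; end=60; A:t6 B:t7

step 4: A=load:t4 B=compute:t3 [load-bound]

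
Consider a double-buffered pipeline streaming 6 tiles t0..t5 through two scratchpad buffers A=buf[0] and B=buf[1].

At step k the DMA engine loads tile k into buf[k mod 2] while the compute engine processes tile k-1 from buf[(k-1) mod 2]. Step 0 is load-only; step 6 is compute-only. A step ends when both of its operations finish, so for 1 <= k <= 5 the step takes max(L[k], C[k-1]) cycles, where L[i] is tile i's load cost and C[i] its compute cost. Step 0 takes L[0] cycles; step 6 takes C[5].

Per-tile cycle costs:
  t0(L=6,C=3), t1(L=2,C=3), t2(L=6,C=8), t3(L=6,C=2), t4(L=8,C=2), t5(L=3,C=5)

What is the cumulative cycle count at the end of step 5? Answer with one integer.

end_cycle[5] = 34

k=0 load=t0/6c comp=- wait=6 total=6
k=1 load=t1/2c comp=t0/3c wait=3 total=9
k=2 load=t2/6c comp=t1/3c wait=6 total=15
k=3 load=t3/6c comp=t2/8c wait=8 total=23
k=4 load=t4/8c comp=t3/2c wait=8 total=31
k=5 load=t5/3c comp=t4/2c wait=3 total=34
k=6 load=- comp=t5/5c wait=5 total=39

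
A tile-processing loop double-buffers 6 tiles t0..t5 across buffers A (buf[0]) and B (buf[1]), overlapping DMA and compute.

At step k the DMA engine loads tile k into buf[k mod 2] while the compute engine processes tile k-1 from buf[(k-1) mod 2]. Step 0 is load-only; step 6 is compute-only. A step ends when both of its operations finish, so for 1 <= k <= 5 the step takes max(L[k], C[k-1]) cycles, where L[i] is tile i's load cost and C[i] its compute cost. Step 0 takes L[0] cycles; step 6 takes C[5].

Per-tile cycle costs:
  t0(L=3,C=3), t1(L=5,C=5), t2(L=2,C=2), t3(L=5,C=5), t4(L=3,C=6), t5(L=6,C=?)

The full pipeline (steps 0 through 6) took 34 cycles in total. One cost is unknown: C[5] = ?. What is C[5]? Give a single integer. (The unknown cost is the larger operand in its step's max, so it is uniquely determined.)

step 0 = dur = L[0]=3 = 3
step 1 = dur = max(L[1]=5, C[0]=3) = 5
step 2 = dur = max(L[2]=2, C[1]=5) = 5
step 3 = dur = max(L[3]=5, C[2]=2) = 5
step 4 = dur = max(L[4]=3, C[3]=5) = 5
step 5 = dur = max(L[5]=6, C[4]=6) = 6
step 6 = dur = C[5]=? = C[5]  (unknown; binding)
sum of known step durations = 29
dur[6] = total - known = 34 - 29 = 5
C[5] is the binding max in step 6, so C[5] = dur[6] = 5

C[5] = 5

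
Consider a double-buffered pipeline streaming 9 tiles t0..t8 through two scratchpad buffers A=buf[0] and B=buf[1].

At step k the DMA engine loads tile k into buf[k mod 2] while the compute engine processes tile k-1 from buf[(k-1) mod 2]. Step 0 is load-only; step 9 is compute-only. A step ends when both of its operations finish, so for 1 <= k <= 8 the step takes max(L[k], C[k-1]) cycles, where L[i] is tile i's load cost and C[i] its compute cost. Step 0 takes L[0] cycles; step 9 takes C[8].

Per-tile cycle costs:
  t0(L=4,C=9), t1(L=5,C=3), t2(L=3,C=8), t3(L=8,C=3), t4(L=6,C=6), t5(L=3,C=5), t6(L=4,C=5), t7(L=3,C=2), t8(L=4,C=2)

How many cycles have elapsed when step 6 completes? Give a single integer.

  0. 4=4c; end=4; A:t0 B:-
  1. max(5,9)=9c; end=13; A:t0 B:t1
  2. max(3,3)=3c; end=16; A:t2 B:t1
  3. max(8,8)=8c; end=24; A:t2 B:t3
  4. max(6,3)=6c; end=30; A:t4 B:t3
  5. max(3,6)=6c; end=36; A:t4 B:t5
  6. max(4,5)=5c; end=41; A:t6 B:t5
  7. max(3,5)=5c; end=46; A:t6 B:t7
  8. max(4,2)=4c; end=50; A:t8 B:t7
  9. 2=2c; end=52; A:t8 B:t7

end_cycle[6] = 41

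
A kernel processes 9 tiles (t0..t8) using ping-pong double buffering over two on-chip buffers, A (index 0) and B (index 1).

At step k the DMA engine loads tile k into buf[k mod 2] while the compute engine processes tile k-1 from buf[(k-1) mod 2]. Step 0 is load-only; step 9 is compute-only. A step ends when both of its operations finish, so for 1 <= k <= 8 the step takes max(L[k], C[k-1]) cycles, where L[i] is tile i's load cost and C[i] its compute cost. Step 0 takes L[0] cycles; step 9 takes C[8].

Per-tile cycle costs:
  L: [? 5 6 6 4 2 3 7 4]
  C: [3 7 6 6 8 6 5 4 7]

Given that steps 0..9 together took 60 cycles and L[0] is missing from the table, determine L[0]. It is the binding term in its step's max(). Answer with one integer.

L[0] = 4

step 0: dur = L[0]=? = L[0]  (unknown; binding)
step 1: dur = max(L[1]=5, C[0]=3) = 5
step 2: dur = max(L[2]=6, C[1]=7) = 7
step 3: dur = max(L[3]=6, C[2]=6) = 6
step 4: dur = max(L[4]=4, C[3]=6) = 6
step 5: dur = max(L[5]=2, C[4]=8) = 8
step 6: dur = max(L[6]=3, C[5]=6) = 6
step 7: dur = max(L[7]=7, C[6]=5) = 7
step 8: dur = max(L[8]=4, C[7]=4) = 4
step 9: dur = C[8]=7 = 7
sum of known step durations = 56
dur[0] = total - known = 60 - 56 = 4
L[0] is the binding max in step 0, so L[0] = dur[0] = 4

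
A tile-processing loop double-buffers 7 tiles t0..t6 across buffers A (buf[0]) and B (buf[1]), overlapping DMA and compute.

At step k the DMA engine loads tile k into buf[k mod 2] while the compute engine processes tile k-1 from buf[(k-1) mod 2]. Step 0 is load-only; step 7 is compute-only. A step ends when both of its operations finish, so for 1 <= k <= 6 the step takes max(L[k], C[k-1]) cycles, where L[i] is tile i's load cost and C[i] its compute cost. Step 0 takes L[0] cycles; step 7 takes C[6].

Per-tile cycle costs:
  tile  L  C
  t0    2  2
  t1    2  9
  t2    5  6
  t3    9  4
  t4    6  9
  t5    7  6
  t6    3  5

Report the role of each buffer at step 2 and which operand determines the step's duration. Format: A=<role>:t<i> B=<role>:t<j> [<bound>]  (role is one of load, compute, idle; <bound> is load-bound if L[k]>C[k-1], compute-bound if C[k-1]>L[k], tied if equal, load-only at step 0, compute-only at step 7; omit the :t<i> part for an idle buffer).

[0] DMA t0→A (2c) ∥ CU idle ⇒ 2c, clock 2
[1] DMA t1→B (2c) ∥ CU A:t0 (2c) ⇒ 2c, clock 4
[2] DMA t2→A (5c) ∥ CU B:t1 (9c) ⇒ 9c, clock 13
[3] DMA t3→B (9c) ∥ CU A:t2 (6c) ⇒ 9c, clock 22
[4] DMA t4→A (6c) ∥ CU B:t3 (4c) ⇒ 6c, clock 28
[5] DMA t5→B (7c) ∥ CU A:t4 (9c) ⇒ 9c, clock 37
[6] DMA t6→A (3c) ∥ CU B:t5 (6c) ⇒ 6c, clock 43
[7] DMA idle ∥ CU A:t6 (5c) ⇒ 5c, clock 48

step 2: A=load:t2 B=compute:t1 [compute-bound]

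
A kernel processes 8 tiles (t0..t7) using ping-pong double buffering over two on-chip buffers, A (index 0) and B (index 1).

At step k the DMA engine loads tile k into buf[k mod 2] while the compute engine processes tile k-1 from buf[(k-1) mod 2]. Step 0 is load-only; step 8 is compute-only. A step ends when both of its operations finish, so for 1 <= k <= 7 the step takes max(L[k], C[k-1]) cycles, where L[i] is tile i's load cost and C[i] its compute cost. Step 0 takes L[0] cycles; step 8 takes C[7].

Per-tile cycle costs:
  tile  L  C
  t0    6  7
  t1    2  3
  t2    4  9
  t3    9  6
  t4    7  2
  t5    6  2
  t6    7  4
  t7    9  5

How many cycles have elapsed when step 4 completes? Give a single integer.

k=0 load=t0/6c comp=- wait=6 total=6
k=1 load=t1/2c comp=t0/7c wait=7 total=13
k=2 load=t2/4c comp=t1/3c wait=4 total=17
k=3 load=t3/9c comp=t2/9c wait=9 total=26
k=4 load=t4/7c comp=t3/6c wait=7 total=33
k=5 load=t5/6c comp=t4/2c wait=6 total=39
k=6 load=t6/7c comp=t5/2c wait=7 total=46
k=7 load=t7/9c comp=t6/4c wait=9 total=55
k=8 load=- comp=t7/5c wait=5 total=60

end_cycle[4] = 33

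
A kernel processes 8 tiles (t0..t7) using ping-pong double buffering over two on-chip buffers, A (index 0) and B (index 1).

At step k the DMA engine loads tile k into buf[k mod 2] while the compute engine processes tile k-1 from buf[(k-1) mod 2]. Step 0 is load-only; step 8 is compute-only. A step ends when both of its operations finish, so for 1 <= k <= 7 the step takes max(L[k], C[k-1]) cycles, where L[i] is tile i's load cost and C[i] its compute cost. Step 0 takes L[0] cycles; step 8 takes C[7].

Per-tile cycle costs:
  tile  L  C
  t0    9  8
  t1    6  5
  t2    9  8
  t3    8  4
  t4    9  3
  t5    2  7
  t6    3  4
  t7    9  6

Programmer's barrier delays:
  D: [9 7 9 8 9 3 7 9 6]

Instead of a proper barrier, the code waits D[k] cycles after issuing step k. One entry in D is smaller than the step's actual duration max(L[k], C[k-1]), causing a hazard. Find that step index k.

hazard at step 1

step 0: need L[0]=9 = 9; D[0]=9 ok
step 1: need max(L[1]=6,C[0]=8) = 8; D[1]=7 SHORT
step 2: need max(L[2]=9,C[1]=5) = 9; D[2]=9 ok
step 3: need max(L[3]=8,C[2]=8) = 8; D[3]=8 ok
step 4: need max(L[4]=9,C[3]=4) = 9; D[4]=9 ok
step 5: need max(L[5]=2,C[4]=3) = 3; D[5]=3 ok
step 6: need max(L[6]=3,C[5]=7) = 7; D[6]=7 ok
step 7: need max(L[7]=9,C[6]=4) = 9; D[7]=9 ok
step 8: need C[7]=6 = 6; D[8]=6 ok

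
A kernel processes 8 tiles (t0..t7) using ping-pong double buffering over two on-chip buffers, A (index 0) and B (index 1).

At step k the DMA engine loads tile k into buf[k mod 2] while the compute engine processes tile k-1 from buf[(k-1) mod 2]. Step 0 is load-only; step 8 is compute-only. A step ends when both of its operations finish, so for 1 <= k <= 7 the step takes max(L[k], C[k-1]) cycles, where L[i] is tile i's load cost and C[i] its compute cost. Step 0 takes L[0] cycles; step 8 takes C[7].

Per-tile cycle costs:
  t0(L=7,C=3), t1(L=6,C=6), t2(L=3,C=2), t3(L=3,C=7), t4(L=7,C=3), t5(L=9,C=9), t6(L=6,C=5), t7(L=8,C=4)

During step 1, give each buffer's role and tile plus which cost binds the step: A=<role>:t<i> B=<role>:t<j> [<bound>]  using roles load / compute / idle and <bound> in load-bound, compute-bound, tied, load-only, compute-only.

step 1: A=compute:t0 B=load:t1 [load-bound]

  0. 7=7c; end=7; A:t0 B:-
  1. max(6,3)=6c; end=13; A:t0 B:t1
  2. max(3,6)=6c; end=19; A:t2 B:t1
  3. max(3,2)=3c; end=22; A:t2 B:t3
  4. max(7,7)=7c; end=29; A:t4 B:t3
  5. max(9,3)=9c; end=38; A:t4 B:t5
  6. max(6,9)=9c; end=47; A:t6 B:t5
  7. max(8,5)=8c; end=55; A:t6 B:t7
  8. 4=4c; end=59; A:t6 B:t7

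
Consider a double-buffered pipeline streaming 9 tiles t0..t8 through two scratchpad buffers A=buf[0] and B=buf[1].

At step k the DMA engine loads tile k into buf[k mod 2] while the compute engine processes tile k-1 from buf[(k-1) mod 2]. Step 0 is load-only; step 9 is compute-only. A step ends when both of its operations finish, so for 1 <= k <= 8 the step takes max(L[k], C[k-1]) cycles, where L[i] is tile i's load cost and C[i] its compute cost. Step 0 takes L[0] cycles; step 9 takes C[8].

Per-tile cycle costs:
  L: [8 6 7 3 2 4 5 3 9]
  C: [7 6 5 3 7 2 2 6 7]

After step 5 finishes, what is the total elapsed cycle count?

end_cycle[5] = 37

[0] DMA t0→A (8c) ∥ CU idle ⇒ 8c, clock 8
[1] DMA t1→B (6c) ∥ CU A:t0 (7c) ⇒ 7c, clock 15
[2] DMA t2→A (7c) ∥ CU B:t1 (6c) ⇒ 7c, clock 22
[3] DMA t3→B (3c) ∥ CU A:t2 (5c) ⇒ 5c, clock 27
[4] DMA t4→A (2c) ∥ CU B:t3 (3c) ⇒ 3c, clock 30
[5] DMA t5→B (4c) ∥ CU A:t4 (7c) ⇒ 7c, clock 37
[6] DMA t6→A (5c) ∥ CU B:t5 (2c) ⇒ 5c, clock 42
[7] DMA t7→B (3c) ∥ CU A:t6 (2c) ⇒ 3c, clock 45
[8] DMA t8→A (9c) ∥ CU B:t7 (6c) ⇒ 9c, clock 54
[9] DMA idle ∥ CU A:t8 (7c) ⇒ 7c, clock 61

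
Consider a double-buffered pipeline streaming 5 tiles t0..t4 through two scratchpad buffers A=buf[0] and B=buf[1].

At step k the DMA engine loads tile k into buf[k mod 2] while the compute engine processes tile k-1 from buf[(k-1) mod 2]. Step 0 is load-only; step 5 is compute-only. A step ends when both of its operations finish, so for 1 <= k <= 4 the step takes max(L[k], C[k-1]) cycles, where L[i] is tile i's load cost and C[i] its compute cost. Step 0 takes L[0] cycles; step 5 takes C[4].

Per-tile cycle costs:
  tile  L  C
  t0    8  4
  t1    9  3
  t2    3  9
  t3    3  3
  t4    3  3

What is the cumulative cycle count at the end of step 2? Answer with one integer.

[0] DMA t0→A (8c) ∥ CU idle ⇒ 8c, clock 8
[1] DMA t1→B (9c) ∥ CU A:t0 (4c) ⇒ 9c, clock 17
[2] DMA t2→A (3c) ∥ CU B:t1 (3c) ⇒ 3c, clock 20
[3] DMA t3→B (3c) ∥ CU A:t2 (9c) ⇒ 9c, clock 29
[4] DMA t4→A (3c) ∥ CU B:t3 (3c) ⇒ 3c, clock 32
[5] DMA idle ∥ CU A:t4 (3c) ⇒ 3c, clock 35

end_cycle[2] = 20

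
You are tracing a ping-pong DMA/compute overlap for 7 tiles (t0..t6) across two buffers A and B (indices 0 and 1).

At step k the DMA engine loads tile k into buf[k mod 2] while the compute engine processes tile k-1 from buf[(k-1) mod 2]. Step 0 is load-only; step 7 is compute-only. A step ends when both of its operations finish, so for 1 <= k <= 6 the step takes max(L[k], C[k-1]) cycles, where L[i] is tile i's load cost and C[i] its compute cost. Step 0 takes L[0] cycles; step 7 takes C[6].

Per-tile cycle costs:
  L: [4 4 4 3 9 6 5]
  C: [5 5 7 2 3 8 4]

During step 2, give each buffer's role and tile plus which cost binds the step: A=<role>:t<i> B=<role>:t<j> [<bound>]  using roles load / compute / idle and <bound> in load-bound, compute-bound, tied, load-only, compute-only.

step 2: A=load:t2 B=compute:t1 [compute-bound]

step 0: L[0]=4 → dur=4, Σ=4 | A=load:t0 B=idle [load-only]
step 1: L[1]=4 C[0]=5 → dur=5, Σ=9 | A=compute:t0 B=load:t1 [compute-bound]
step 2: L[2]=4 C[1]=5 → dur=5, Σ=14 | A=load:t2 B=compute:t1 [compute-bound]
step 3: L[3]=3 C[2]=7 → dur=7, Σ=21 | A=compute:t2 B=load:t3 [compute-bound]
step 4: L[4]=9 C[3]=2 → dur=9, Σ=30 | A=load:t4 B=compute:t3 [load-bound]
step 5: L[5]=6 C[4]=3 → dur=6, Σ=36 | A=compute:t4 B=load:t5 [load-bound]
step 6: L[6]=5 C[5]=8 → dur=8, Σ=44 | A=load:t6 B=compute:t5 [compute-bound]
step 7: C[6]=4 → dur=4, Σ=48 | A=compute:t6 B=idle [compute-only]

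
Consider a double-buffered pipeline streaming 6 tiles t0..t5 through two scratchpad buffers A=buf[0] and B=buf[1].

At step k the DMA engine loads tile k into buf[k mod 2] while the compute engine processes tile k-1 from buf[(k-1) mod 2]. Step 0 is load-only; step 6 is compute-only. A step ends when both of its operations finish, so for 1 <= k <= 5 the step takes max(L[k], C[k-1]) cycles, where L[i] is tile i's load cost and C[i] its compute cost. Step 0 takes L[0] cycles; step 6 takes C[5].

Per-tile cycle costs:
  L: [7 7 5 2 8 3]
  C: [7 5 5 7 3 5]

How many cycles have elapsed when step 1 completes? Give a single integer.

  0. 7=7c; end=7; A:t0 B:-
  1. max(7,7)=7c; end=14; A:t0 B:t1
  2. max(5,5)=5c; end=19; A:t2 B:t1
  3. max(2,5)=5c; end=24; A:t2 B:t3
  4. max(8,7)=8c; end=32; A:t4 B:t3
  5. max(3,3)=3c; end=35; A:t4 B:t5
  6. 5=5c; end=40; A:t4 B:t5

end_cycle[1] = 14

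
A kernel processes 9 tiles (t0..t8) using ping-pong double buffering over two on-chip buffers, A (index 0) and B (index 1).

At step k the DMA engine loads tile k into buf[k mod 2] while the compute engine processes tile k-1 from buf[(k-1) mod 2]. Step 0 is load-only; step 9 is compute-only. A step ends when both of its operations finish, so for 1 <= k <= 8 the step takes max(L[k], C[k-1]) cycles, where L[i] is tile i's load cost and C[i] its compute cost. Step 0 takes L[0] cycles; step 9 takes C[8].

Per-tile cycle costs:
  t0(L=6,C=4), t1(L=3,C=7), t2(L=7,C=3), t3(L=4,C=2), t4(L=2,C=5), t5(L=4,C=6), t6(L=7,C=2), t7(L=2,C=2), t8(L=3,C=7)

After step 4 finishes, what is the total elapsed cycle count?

step 0: L[0]=6 → dur=6, Σ=6 | A=load:t0 B=idle [load-only]
step 1: L[1]=3 C[0]=4 → dur=4, Σ=10 | A=compute:t0 B=load:t1 [compute-bound]
step 2: L[2]=7 C[1]=7 → dur=7, Σ=17 | A=load:t2 B=compute:t1 [tied]
step 3: L[3]=4 C[2]=3 → dur=4, Σ=21 | A=compute:t2 B=load:t3 [load-bound]
step 4: L[4]=2 C[3]=2 → dur=2, Σ=23 | A=load:t4 B=compute:t3 [tied]
step 5: L[5]=4 C[4]=5 → dur=5, Σ=28 | A=compute:t4 B=load:t5 [compute-bound]
step 6: L[6]=7 C[5]=6 → dur=7, Σ=35 | A=load:t6 B=compute:t5 [load-bound]
step 7: L[7]=2 C[6]=2 → dur=2, Σ=37 | A=compute:t6 B=load:t7 [tied]
step 8: L[8]=3 C[7]=2 → dur=3, Σ=40 | A=load:t8 B=compute:t7 [load-bound]
step 9: C[8]=7 → dur=7, Σ=47 | A=compute:t8 B=idle [compute-only]

end_cycle[4] = 23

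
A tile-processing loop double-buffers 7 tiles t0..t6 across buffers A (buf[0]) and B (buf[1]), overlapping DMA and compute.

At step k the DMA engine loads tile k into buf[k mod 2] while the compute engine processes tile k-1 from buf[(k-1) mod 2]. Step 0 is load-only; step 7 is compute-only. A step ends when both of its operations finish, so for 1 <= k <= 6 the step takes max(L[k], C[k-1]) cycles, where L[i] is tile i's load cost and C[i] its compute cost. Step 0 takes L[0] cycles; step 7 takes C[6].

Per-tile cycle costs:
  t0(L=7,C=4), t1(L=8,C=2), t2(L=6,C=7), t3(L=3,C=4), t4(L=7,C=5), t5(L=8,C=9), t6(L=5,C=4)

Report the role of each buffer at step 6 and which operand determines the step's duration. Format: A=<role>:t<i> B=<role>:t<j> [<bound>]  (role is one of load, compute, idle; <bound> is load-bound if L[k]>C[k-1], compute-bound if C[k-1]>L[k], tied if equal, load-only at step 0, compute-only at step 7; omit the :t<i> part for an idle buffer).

step 0: L[0]=7 → dur=7, Σ=7 | A=load:t0 B=idle [load-only]
step 1: L[1]=8 C[0]=4 → dur=8, Σ=15 | A=compute:t0 B=load:t1 [load-bound]
step 2: L[2]=6 C[1]=2 → dur=6, Σ=21 | A=load:t2 B=compute:t1 [load-bound]
step 3: L[3]=3 C[2]=7 → dur=7, Σ=28 | A=compute:t2 B=load:t3 [compute-bound]
step 4: L[4]=7 C[3]=4 → dur=7, Σ=35 | A=load:t4 B=compute:t3 [load-bound]
step 5: L[5]=8 C[4]=5 → dur=8, Σ=43 | A=compute:t4 B=load:t5 [load-bound]
step 6: L[6]=5 C[5]=9 → dur=9, Σ=52 | A=load:t6 B=compute:t5 [compute-bound]
step 7: C[6]=4 → dur=4, Σ=56 | A=compute:t6 B=idle [compute-only]

step 6: A=load:t6 B=compute:t5 [compute-bound]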